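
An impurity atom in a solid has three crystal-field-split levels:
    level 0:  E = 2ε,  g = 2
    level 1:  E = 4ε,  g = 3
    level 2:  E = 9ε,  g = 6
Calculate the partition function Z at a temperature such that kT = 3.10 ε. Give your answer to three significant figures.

Z = 2.20

Eᵢ/kT = 0.64516, 1.2903, 2.9032.
Z = Σ gᵢe^(−Eᵢ/kT) = 2·e^(−0.64516) + 3·e^(−1.2903) + 6·e^(−2.9032) = 1.0492 + 0.82556 + 0.32908 = 2.2038.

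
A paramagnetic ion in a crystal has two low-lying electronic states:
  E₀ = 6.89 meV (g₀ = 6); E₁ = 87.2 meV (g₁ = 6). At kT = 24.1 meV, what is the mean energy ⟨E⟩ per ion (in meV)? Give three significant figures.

Eᵢ/kT = 0.28589, 3.6183.
Z = Σ gᵢe^(−Eᵢ/kT) = 6·e^(−0.28589) + 6·e^(−3.6183) = 4.5081 + 0.16097 = 4.6691.
⟨E⟩ = Σ Eᵢ gᵢe^(−Eᵢ/kT) / Z = (6.89·4.5081 + 87.2·0.16097) / 4.6691 = 9.66 meV.

9.66 meV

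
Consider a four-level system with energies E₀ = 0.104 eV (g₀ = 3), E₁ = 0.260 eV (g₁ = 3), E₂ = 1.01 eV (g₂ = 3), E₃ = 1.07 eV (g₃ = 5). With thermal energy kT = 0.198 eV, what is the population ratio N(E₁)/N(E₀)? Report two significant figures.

0.45

n₁/n₀ = (g₁/g₀) exp[−(E₁−E₀)/kT] = (3/3) × exp(−(0.156 eV)/(0.198 eV)) = (3/3) × exp(-0.7879) = 0.45.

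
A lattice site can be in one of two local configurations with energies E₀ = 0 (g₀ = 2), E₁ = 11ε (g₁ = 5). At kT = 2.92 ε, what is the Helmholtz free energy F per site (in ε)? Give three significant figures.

Eᵢ/kT = 0, 3.7671.
Z = Σ gᵢe^(−Eᵢ/kT) = 2·e^(−0) + 5·e^(−3.7671) = 2.0000 + 0.11560 = 2.1156.
F = −kT ln Z = −2.92 × ln(2.1156) = −2.92 × 0.74934 = -2.19 ε.

-2.19 ε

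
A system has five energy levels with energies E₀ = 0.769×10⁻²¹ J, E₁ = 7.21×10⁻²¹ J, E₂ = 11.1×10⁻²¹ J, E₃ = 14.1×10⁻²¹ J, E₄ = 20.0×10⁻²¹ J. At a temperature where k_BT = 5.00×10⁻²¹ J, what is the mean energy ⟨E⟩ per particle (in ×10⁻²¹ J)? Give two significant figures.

3.7 ×10⁻²¹ J

Eᵢ/kT = 0.1538, 1.442, 2.220, 2.820, 4.000.
Z = Σ e^(−Eᵢ/kT) = e^(−0.1538) + e^(−1.442) + e^(−2.220) + e^(−2.820) + e^(−4.000) = 0.8574 + 0.2365 + 0.1086 + 0.05961 + 0.01832 = 1.280.
⟨E⟩ = Σ Eᵢ e^(−Eᵢ/kT) / Z = (0.769·0.8574 + 7.21·0.2365 + 11.1·0.1086 + 14.1·0.05961 + 20.0·0.01832) / 1.280 = 3.7 ×10⁻²¹ J.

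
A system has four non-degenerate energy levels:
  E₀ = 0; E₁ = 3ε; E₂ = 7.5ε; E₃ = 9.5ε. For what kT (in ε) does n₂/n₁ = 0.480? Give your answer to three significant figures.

n₂/n₁ = exp[−(E₂−E₁)/kT] = 0.480.
⇒ (E₂−E₁)/kT = ln(1/0.480) = ln(2.0833) = 0.73395.
kT = 4.5ε / 0.73395 = 6.13 ε.

6.13 ε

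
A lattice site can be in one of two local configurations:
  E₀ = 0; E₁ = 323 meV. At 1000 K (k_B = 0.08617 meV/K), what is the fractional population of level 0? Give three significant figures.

0.977

k_BT = 0.08617 × 1000 K = 86.170 meV.
Eᵢ/kT = 0, 3.7484.
Z = Σ e^(−Eᵢ/kT) = e^(−0) + e^(−3.7484) = 1.0000 + 0.023555 = 1.0236.
P₀ = e^(−E₀/kT) / Z = 1.0000/1.0236 = 0.977.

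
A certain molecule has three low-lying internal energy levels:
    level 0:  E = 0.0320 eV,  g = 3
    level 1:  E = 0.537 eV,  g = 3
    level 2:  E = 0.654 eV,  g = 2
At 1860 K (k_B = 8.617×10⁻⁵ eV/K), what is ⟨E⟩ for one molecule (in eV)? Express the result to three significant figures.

0.0606 eV

k_BT = 8.617×10⁻⁵ × 1860 K = 0.16028 eV.
Eᵢ/kT = 0.19965, 3.3504, 4.0804.
Z = Σ gᵢe^(−Eᵢ/kT) = 3·e^(−0.19965) + 3·e^(−3.3504) + 2·e^(−4.0804) = 2.4571 + 0.10521 + 0.033801 = 2.5961.
⟨E⟩ = Σ Eᵢ gᵢe^(−Eᵢ/kT) / Z = (0.0320·2.4571 + 0.537·0.10521 + 0.654·0.033801) / 2.5961 = 0.0606 eV.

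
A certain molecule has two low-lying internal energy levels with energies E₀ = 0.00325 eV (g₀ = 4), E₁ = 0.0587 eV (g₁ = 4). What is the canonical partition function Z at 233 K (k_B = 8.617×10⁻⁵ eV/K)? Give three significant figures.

Z = 3.62

k_BT = 8.617×10⁻⁵ × 233 K = 0.020078 eV.
Eᵢ/kT = 0.16187, 2.9236.
Z = Σ gᵢe^(−Eᵢ/kT) = 4·e^(−0.16187) + 4·e^(−2.9236) = 3.4022 + 0.21496 = 3.6172.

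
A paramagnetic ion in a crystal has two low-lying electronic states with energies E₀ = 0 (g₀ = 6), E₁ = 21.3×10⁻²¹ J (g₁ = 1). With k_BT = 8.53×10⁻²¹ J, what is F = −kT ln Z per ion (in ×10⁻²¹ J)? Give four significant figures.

Eᵢ/kT = 0, 2.49707.
Z = Σ gᵢe^(−Eᵢ/kT) = 6·e^(−0) + 1·e^(−2.49707) = 6.00000 + 0.0823259 = 6.08233.
F = −kT ln Z = −8.53 × ln(6.08233) = −8.53 × 1.80539 = -15.40 ×10⁻²¹ J.

-15.40 ×10⁻²¹ J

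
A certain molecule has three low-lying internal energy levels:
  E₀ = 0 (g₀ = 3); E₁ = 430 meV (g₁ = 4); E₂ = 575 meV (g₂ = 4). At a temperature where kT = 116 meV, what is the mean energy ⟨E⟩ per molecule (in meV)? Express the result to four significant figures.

18.68 meV

Eᵢ/kT = 0, 3.70690, 4.95690.
Z = Σ gᵢe^(−Eᵢ/kT) = 3·e^(−0) + 4·e^(−3.70690) + 4·e^(−4.95690) = 3.00000 + 0.0982141 + 0.0281388 = 3.12635.
⟨E⟩ = Σ Eᵢ gᵢe^(−Eᵢ/kT) / Z = (0·3.00000 + 430·0.0982141 + 575·0.0281388) / 3.12635 = 18.68 meV.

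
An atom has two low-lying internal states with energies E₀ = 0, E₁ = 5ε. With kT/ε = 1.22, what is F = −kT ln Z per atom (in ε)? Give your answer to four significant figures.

Eᵢ/kT = 0, 4.09836.
Z = Σ e^(−Eᵢ/kT) = e^(−0) + e^(−4.09836) = 1.00000 + 0.0165999 = 1.01660.
F = −kT ln Z = −1.22 × ln(1.01660) = −1.22 × 0.0164637 = -0.02009 ε.

-0.02009 ε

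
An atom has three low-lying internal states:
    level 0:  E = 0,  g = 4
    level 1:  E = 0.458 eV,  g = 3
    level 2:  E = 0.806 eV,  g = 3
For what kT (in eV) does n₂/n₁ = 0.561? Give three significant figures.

0.602 eV

n₂/n₁ = (g₂/g₁) exp[−(E₂−E₁)/kT] = 0.561.
⇒ (E₂−E₁)/kT = ln((3/3)/0.561) = ln(1.7825) = 0.57802.
kT = 0.348 eV / 0.57802 = 0.602 eV.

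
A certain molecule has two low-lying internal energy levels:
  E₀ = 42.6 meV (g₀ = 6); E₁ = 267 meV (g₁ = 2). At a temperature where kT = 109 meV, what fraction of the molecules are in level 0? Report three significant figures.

Eᵢ/kT = 0.39083, 2.4495.
Z = Σ gᵢe^(−Eᵢ/kT) = 6·e^(−0.39083) + 2·e^(−2.4495) = 4.0590 + 0.17267 = 4.2317.
P₀ = g₀ e^(−E₀/kT) / Z = 4.0590/4.2317 = 0.959.

0.959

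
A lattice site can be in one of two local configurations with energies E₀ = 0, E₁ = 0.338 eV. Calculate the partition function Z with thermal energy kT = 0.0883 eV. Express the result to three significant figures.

Eᵢ/kT = 0, 3.8279.
Z = Σ e^(−Eᵢ/kT) = e^(−0) + e^(−3.8279) = 1.0000 + 0.021755 = 1.0218.

Z = 1.02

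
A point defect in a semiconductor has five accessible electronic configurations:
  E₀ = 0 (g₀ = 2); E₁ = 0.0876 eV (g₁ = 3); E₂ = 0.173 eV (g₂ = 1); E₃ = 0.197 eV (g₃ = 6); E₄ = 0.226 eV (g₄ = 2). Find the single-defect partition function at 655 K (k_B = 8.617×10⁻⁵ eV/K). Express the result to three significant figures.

k_BT = 8.617×10⁻⁵ × 655 K = 0.056441 eV.
Eᵢ/kT = 0, 1.5521, 3.0651, 3.4904, 4.0042.
Z = Σ gᵢe^(−Eᵢ/kT) = 2·e^(−0) + 3·e^(−1.5521) + 1·e^(−3.0651) + 6·e^(−3.4904) + 2·e^(−4.0042) = 2.0000 + 0.63541 + 0.046649 + 0.18293 + 0.036478 = 2.9015.

Z = 2.90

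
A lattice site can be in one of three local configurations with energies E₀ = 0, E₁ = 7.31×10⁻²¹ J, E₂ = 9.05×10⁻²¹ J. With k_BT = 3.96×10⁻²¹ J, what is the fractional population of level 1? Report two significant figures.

0.13

Eᵢ/kT = 0, 1.846, 2.285.
Z = Σ e^(−Eᵢ/kT) = e^(−0) + e^(−1.846) + e^(−2.285) = 1.000 + 0.1579 + 0.1018 = 1.260.
P₁ = e^(−E₁/kT) / Z = 0.1579/1.260 = 0.13.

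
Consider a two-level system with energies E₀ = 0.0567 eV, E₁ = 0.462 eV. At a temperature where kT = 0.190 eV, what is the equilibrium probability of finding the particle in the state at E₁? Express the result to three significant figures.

0.106

Eᵢ/kT = 0.29842, 2.4316.
Z = Σ e^(−Eᵢ/kT) = e^(−0.29842) + e^(−2.4316) = 0.74199 + 0.087896 = 0.82989.
P₁ = e^(−E₁/kT) / Z = 0.087896/0.82989 = 0.106.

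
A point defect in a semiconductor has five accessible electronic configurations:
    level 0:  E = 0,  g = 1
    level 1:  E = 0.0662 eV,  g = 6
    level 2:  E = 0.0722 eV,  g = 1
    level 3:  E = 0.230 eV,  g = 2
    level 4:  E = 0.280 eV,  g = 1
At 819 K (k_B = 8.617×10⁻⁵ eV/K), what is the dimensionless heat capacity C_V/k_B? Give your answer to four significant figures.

k_BT = 8.617×10⁻⁵ × 819 K = 0.0705732 eV.
Eᵢ/kT = 0, 0.938033, 1.02305, 3.25903, 3.96751.
Z = Σ gᵢe^(−Eᵢ/kT) = 1·e^(−0) + 6·e^(−0.938033) + 1·e^(−1.02305) + 2·e^(−3.25903) + 1·e^(−3.96751) = 1.00000 + 2.34838 + 0.359497 + 0.0768513 + 0.0189205 = 3.80365.
⟨E⟩ = 0.0537357 eV, ⟨E²⟩ = 0.00465722 eV².
C_V/k_B = (⟨E²⟩ − ⟨E⟩²)/(kT)² = (0.00465722 − 0.00288753)/0.00498058 = 0.3553.

0.3553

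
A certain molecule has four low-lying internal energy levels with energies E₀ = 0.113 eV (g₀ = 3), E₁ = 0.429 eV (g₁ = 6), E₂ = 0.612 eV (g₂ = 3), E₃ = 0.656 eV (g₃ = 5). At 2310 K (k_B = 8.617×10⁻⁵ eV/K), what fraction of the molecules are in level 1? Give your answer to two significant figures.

k_BT = 8.617×10⁻⁵ × 2310 K = 0.1991 eV.
Eᵢ/kT = 0.5676, 2.155, 3.074, 3.295.
Z = Σ gᵢe^(−Eᵢ/kT) = 3·e^(−0.5676) + 6·e^(−2.155) + 3·e^(−3.074) + 5·e^(−3.295) = 1.701 + 0.6954 + 0.1387 + 0.1853 = 2.720.
P₁ = g₁ e^(−E₁/kT) / Z = 0.6954/2.720 = 0.26.

0.26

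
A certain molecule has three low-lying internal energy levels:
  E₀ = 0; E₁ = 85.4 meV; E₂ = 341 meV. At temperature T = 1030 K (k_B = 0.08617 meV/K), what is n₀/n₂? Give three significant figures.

k_BT = 0.08617 × 1030 K = 88.755 meV.
n₀/n₂ = exp[−(E₀−E₂)/kT] = exp(−(-341 meV)/(88.755 meV)) = exp(3.8420) = 46.6.

46.6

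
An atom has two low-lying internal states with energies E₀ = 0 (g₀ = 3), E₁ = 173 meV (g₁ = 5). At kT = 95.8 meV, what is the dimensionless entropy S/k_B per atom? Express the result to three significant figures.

1.73

Eᵢ/kT = 0, 1.8058.
Z = Σ gᵢe^(−Eᵢ/kT) = 3·e^(−0) + 5·e^(−1.8058) = 3.0000 + 0.82171 = 3.8217.
⟨E⟩ = Σ EᵢPᵢ = 37.197 meV.
S/k_B = ln Z + ⟨E⟩/kT = ln(3.8217) + 37.197/95.8 = 1.3407 + 0.38828 = 1.73.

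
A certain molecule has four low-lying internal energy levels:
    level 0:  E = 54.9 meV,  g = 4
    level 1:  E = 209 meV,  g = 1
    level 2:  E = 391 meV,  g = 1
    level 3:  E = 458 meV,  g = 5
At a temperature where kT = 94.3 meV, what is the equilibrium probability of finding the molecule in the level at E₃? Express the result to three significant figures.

0.0162

Eᵢ/kT = 0.58218, 2.2163, 4.1463, 4.8568.
Z = Σ gᵢe^(−Eᵢ/kT) = 4·e^(−0.58218) + 1·e^(−2.2163) + 1·e^(−4.1463) + 5·e^(−4.8568) = 2.2347 + 0.10901 + 0.015823 + 0.038877 = 2.3984.
P₃ = g₃ e^(−E₃/kT) / Z = 0.038877/2.3984 = 0.0162.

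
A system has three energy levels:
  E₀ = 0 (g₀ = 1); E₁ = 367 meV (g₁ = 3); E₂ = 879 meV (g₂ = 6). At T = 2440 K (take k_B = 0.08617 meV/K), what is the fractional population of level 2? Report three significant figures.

k_BT = 0.08617 × 2440 K = 210.25 meV.
Eᵢ/kT = 0, 1.7455, 4.1807.
Z = Σ gᵢe^(−Eᵢ/kT) = 1·e^(−0) + 3·e^(−1.7455) + 6·e^(−4.1807) = 1.0000 + 0.52367 + 0.091727 = 1.6154.
P₂ = g₂ e^(−E₂/kT) / Z = 0.091727/1.6154 = 0.0568.

0.0568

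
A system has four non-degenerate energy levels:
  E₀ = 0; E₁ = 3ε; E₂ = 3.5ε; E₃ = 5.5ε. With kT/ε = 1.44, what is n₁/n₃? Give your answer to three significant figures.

n₁/n₃ = exp[−(E₁−E₃)/kT] = exp(−(-2.5ε)/(1.44ε)) = exp(1.7361) = 5.68.

5.68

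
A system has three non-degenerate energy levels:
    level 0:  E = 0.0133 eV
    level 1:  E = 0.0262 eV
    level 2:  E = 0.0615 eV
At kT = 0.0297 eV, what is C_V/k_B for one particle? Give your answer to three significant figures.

Eᵢ/kT = 0.44781, 0.88215, 2.0707.
Z = Σ e^(−Eᵢ/kT) = e^(−0.44781) + e^(−0.88215) + e^(−2.0707) = 0.63903 + 0.41389 + 0.12610 = 1.1790.
⟨E⟩ = 0.022984 eV, ⟨E²⟩ = 0.00074138 eV².
C_V/k_B = (⟨E²⟩ − ⟨E⟩²)/(kT)² = (0.00074138 − 0.00052826)/0.00088209 = 0.242.

0.242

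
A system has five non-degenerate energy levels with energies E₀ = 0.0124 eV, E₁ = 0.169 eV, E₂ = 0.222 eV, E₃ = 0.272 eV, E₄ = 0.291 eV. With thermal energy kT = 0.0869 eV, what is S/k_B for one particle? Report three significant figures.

0.887

Eᵢ/kT = 0.14269, 1.9448, 2.5547, 3.1300, 3.3487.
Z = Σ e^(−Eᵢ/kT) = e^(−0.14269) + e^(−1.9448) + e^(−2.5547) + e^(−3.1300) + e^(−3.3487) = 0.86702 + 0.14302 + 0.077716 + 0.043718 + 0.035130 = 1.1666.
⟨E⟩ = Σ EᵢPᵢ = 0.063680 eV.
S/k_B = ln Z + ⟨E⟩/kT = ln(1.1666) + 0.063680/0.0869 = 0.15409 + 0.73280 = 0.887.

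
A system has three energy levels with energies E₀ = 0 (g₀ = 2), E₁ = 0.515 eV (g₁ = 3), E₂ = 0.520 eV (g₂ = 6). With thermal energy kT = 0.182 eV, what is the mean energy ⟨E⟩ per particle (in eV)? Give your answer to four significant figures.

0.1072 eV

Eᵢ/kT = 0, 2.82967, 2.85714.
Z = Σ gᵢe^(−Eᵢ/kT) = 2·e^(−0) + 3·e^(−2.82967) + 6·e^(−2.85714) = 2.00000 + 0.177097 + 0.344597 = 2.52169.
⟨E⟩ = Σ Eᵢ gᵢe^(−Eᵢ/kT) / Z = (0·2.00000 + 0.515·0.177097 + 0.520·0.344597) / 2.52169 = 0.1072 eV.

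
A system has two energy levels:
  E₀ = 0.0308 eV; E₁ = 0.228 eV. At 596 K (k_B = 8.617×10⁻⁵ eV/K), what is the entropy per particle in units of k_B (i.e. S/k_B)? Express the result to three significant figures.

k_BT = 8.617×10⁻⁵ × 596 K = 0.051357 eV.
Eᵢ/kT = 0.59972, 4.4395.
Z = Σ e^(−Eᵢ/kT) = e^(−0.59972) + e^(−4.4395) = 0.54897 + 0.011802 = 0.56077.
⟨E⟩ = Σ EᵢPᵢ = 0.034950 eV.
S/k_B = ln Z + ⟨E⟩/kT = ln(0.56077) + 0.034950/0.051357 = -0.57844 + 0.68053 = 0.102.

0.102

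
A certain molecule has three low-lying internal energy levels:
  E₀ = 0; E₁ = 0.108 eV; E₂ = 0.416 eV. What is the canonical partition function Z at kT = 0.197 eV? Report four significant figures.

Eᵢ/kT = 0, 0.548223, 2.11168.
Z = Σ e^(−Eᵢ/kT) = e^(−0) + e^(−0.548223) + e^(−2.11168) = 1.00000 + 0.577976 + 0.121034 = 1.69901.

Z = 1.699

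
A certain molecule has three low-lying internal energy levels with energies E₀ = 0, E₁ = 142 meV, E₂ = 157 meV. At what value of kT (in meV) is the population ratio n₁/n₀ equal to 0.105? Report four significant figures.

63.00 meV

n₁/n₀ = exp[−(E₁−E₀)/kT] = 0.105.
⇒ (E₁−E₀)/kT = ln(1/0.105) = ln(9.52381) = 2.25379.
kT = 142 meV / 2.25379 = 63.00 meV.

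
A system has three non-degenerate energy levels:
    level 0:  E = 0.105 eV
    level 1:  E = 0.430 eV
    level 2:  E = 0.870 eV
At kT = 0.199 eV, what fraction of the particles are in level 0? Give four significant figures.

Eᵢ/kT = 0.527638, 2.16080, 4.37186.
Z = Σ e^(−Eᵢ/kT) = e^(−0.527638) + e^(−2.16080) + e^(−4.37186) = 0.589997 + 0.115233 + 0.0126277 = 0.717858.
P₀ = e^(−E₀/kT) / Z = 0.589997/0.717858 = 0.8219.

0.8219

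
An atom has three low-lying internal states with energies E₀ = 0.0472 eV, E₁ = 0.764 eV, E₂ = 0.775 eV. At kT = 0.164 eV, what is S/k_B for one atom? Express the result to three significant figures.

Eᵢ/kT = 0.28780, 4.6585, 4.7256.
Z = Σ e^(−Eᵢ/kT) = e^(−0.28780) + e^(−4.6585) + e^(−4.7256) = 0.74991 + 0.0094807 + 0.0088654 = 0.76826.
⟨E⟩ = Σ EᵢPᵢ = 0.064444 eV.
S/k_B = ln Z + ⟨E⟩/kT = ln(0.76826) + 0.064444/0.164 = -0.26363 + 0.39295 = 0.129.

0.129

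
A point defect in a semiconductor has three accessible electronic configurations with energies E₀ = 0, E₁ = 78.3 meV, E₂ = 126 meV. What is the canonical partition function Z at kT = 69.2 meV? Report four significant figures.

Eᵢ/kT = 0, 1.13150, 1.82081.
Z = Σ e^(−Eᵢ/kT) = e^(−0) + e^(−1.13150) + e^(−1.82081) = 1.00000 + 0.322549 + 0.161895 = 1.48444.

Z = 1.484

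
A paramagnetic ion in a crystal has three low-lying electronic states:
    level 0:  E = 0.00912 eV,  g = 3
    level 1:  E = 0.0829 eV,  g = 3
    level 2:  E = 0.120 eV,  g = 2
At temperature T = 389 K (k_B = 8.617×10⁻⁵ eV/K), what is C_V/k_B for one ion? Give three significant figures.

k_BT = 8.617×10⁻⁵ × 389 K = 0.033520 eV.
Eᵢ/kT = 0.27208, 2.4732, 3.5800.
Z = Σ gᵢe^(−Eᵢ/kT) = 3·e^(−0.27208) + 3·e^(−2.4732) + 2·e^(−3.5800) = 2.2854 + 0.25294 + 0.055751 = 2.5941.
⟨E⟩ = 0.018697 eV, ⟨E²⟩ = 0.0010529 eV².
C_V/k_B = (⟨E²⟩ − ⟨E⟩²)/(kT)² = (0.0010529 − 0.00034958)/0.0011236 = 0.626.

0.626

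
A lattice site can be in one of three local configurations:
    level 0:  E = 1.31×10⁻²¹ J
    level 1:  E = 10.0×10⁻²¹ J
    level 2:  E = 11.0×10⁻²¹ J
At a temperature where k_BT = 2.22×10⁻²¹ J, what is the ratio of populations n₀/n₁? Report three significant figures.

n₀/n₁ = exp[−(E₀−E₁)/kT] = exp(−(-8.69 ×10⁻²¹ J)/(2.22 ×10⁻²¹ J)) = exp(3.9144) = 50.1.

50.1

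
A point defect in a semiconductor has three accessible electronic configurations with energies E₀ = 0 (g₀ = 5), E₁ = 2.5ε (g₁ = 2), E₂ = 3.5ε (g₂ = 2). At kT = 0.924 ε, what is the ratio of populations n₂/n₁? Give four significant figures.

n₂/n₁ = (g₂/g₁) exp[−(E₂−E₁)/kT] = (2/2) × exp(−(1.0ε)/(0.924ε)) = (2/2) × exp(-1.08225) = 0.3388.

0.3388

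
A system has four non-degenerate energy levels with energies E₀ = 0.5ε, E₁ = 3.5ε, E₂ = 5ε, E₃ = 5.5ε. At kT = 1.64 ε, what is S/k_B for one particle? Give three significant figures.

Eᵢ/kT = 0.30488, 2.1341, 3.0488, 3.3537.
Z = Σ e^(−Eᵢ/kT) = e^(−0.30488) + e^(−2.1341) + e^(−3.0488) + e^(−3.3537) = 0.73721 + 0.11835 + 0.047416 + 0.034955 = 0.93793.
⟨E⟩ = Σ EᵢPᵢ = 1.2924 ε.
S/k_B = ln Z + ⟨E⟩/kT = ln(0.93793) + 1.2924/1.64 = -0.064080 + 0.78805 = 0.724.

0.724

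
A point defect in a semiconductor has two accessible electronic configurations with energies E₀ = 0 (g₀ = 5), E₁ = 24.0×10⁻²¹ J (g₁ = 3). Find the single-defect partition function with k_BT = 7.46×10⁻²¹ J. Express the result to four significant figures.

Eᵢ/kT = 0, 3.21716.
Z = Σ gᵢe^(−Eᵢ/kT) = 5·e^(−0) + 3·e^(−3.21716) = 5.00000 + 0.120206 = 5.12021.

Z = 5.120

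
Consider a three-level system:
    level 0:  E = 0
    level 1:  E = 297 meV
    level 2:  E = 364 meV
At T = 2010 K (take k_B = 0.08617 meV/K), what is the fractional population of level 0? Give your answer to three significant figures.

0.768

k_BT = 0.08617 × 2010 K = 173.20 meV.
Eᵢ/kT = 0, 1.7148, 2.1016.
Z = Σ e^(−Eᵢ/kT) = e^(−0) + e^(−1.7148) + e^(−2.1016) = 1.0000 + 0.18000 + 0.12226 = 1.3023.
P₀ = e^(−E₀/kT) / Z = 1.0000/1.3023 = 0.768.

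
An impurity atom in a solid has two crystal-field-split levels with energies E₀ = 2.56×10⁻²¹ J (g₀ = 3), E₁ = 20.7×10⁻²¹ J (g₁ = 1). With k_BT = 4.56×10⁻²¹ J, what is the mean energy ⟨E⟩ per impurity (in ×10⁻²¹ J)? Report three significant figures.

Eᵢ/kT = 0.56140, 4.5395.
Z = Σ gᵢe^(−Eᵢ/kT) = 3·e^(−0.56140) + 1·e^(−4.5395) = 1.7112 + 0.010679 = 1.7219.
⟨E⟩ = Σ Eᵢ gᵢe^(−Eᵢ/kT) / Z = (2.56·1.7112 + 20.7·0.010679) / 1.7219 = 2.67 ×10⁻²¹ J.

2.67 ×10⁻²¹ J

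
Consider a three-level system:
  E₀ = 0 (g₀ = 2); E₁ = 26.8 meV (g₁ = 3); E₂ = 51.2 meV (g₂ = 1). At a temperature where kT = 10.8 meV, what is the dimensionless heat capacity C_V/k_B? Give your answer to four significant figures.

0.6842

Eᵢ/kT = 0, 2.48148, 4.74074.
Z = Σ gᵢe^(−Eᵢ/kT) = 2·e^(−0) + 3·e^(−2.48148) + 1·e^(−4.74074) = 2.00000 + 0.250858 + 0.00873218 = 2.25959.
⟨E⟩ = 3.17318 meV, ⟨E²⟩ = 89.8690 meV².
C_V/k_B = (⟨E²⟩ − ⟨E⟩²)/(kT)² = (89.8690 − 10.0691)/116.640 = 0.6842.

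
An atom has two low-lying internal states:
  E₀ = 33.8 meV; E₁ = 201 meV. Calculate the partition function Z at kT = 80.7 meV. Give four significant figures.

Z = 0.7407

Eᵢ/kT = 0.418835, 2.49071.
Z = Σ e^(−Eᵢ/kT) = e^(−0.418835) + e^(−2.49071) = 0.657813 + 0.0828511 = 0.740664.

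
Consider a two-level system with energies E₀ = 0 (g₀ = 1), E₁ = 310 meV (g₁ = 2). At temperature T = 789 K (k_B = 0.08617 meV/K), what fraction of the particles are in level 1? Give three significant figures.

k_BT = 0.08617 × 789 K = 67.988 meV.
Eᵢ/kT = 0, 4.5596.
Z = Σ gᵢe^(−Eᵢ/kT) = 1·e^(−0) + 2·e^(−4.5596) = 1.0000 + 0.020932 = 1.0209.
P₁ = g₁ e^(−E₁/kT) / Z = 0.020932/1.0209 = 0.0205.

0.0205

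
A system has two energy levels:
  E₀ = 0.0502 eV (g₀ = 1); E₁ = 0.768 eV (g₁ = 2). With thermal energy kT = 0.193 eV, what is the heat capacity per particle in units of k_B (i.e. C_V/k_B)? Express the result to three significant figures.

0.610

Eᵢ/kT = 0.26010, 3.9793.
Z = Σ gᵢe^(−Eᵢ/kT) = 1·e^(−0.26010) + 2·e^(−3.9793) = 0.77097 + 0.037397 = 0.80837.
⟨E⟩ = 0.083407 eV, ⟨E²⟩ = 0.029690 eV².
C_V/k_B = (⟨E²⟩ − ⟨E⟩²)/(kT)² = (0.029690 − 0.0069567)/0.037249 = 0.610.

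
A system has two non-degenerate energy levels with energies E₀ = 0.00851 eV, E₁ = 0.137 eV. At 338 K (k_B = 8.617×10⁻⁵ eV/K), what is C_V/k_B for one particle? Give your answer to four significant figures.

0.2306

k_BT = 8.617×10⁻⁵ × 338 K = 0.0291255 eV.
Eᵢ/kT = 0.292184, 4.70378.
Z = Σ e^(−Eᵢ/kT) = e^(−0.292184) + e^(−4.70378) = 0.746631 + 0.00906096 = 0.755692.
⟨E⟩ = 0.0100506 eV, ⟨E²⟩ = 0.000296597 eV².
C_V/k_B = (⟨E²⟩ − ⟨E⟩²)/(kT)² = (0.000296597 − 0.000101015)/0.000848295 = 0.2306.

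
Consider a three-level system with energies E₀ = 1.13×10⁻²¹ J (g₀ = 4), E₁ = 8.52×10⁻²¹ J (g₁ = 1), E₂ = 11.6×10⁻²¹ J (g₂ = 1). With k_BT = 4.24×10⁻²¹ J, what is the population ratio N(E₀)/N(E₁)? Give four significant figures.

22.86

n₀/n₁ = (g₀/g₁) exp[−(E₀−E₁)/kT] = (4/1) × exp(−(-7.39 ×10⁻²¹ J)/(4.24 ×10⁻²¹ J)) = (4/1) × exp(1.74292) = 22.86.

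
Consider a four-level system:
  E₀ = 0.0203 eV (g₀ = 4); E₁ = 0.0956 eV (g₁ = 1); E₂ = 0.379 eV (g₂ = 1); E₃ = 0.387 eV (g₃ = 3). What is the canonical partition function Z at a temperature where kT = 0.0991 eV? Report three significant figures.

Eᵢ/kT = 0.20484, 0.96468, 3.8244, 3.9051.
Z = Σ gᵢe^(−Eᵢ/kT) = 4·e^(−0.20484) + 1·e^(−0.96468) + 1·e^(−3.8244) + 3·e^(−3.9051) = 3.2591 + 0.38111 + 0.021832 + 0.060417 = 3.7225.

Z = 3.72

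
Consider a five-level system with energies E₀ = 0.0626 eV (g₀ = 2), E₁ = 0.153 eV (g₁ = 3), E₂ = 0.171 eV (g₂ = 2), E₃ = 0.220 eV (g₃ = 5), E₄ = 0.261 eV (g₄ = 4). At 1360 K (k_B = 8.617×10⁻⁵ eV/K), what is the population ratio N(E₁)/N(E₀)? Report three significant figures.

k_BT = 8.617×10⁻⁵ × 1360 K = 0.11719 eV.
n₁/n₀ = (g₁/g₀) exp[−(E₁−E₀)/kT] = (3/2) × exp(−(0.0904 eV)/(0.11719 eV)) = (3/2) × exp(-0.77140) = 0.694.

0.694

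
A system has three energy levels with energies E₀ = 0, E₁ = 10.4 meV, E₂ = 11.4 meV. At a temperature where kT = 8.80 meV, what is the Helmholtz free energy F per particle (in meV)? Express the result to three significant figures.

-4.03 meV

Eᵢ/kT = 0, 1.1818, 1.2955.
Z = Σ e^(−Eᵢ/kT) = e^(−0) + e^(−1.1818) + e^(−1.2955) = 1.0000 + 0.30673 + 0.27376 = 1.5805.
F = −kT ln Z = −8.80 × ln(1.5805) = −8.80 × 0.45774 = -4.03 meV.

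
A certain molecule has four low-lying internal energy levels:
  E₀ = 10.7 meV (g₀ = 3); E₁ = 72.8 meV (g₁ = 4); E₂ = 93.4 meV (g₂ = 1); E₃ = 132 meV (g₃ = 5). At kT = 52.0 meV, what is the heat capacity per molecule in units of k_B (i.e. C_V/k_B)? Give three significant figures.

0.646

Eᵢ/kT = 0.20577, 1.4000, 1.7962, 2.5385.
Z = Σ gᵢe^(−Eᵢ/kT) = 3·e^(−0.20577) + 4·e^(−1.4000) + 1·e^(−1.7962) + 5·e^(−2.5385) = 2.4421 + 0.98639 + 0.16593 + 0.39492 = 3.9893.
⟨E⟩ = 41.503 meV, ⟨E²⟩ = 3468.3 meV².
C_V/k_B = (⟨E²⟩ − ⟨E⟩²)/(kT)² = (3468.3 − 1722.5)/2704.0 = 0.646.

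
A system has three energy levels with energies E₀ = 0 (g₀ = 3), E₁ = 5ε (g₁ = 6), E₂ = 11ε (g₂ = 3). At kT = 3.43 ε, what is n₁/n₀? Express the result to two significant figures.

n₁/n₀ = (g₁/g₀) exp[−(E₁−E₀)/kT] = (6/3) × exp(−(5ε)/(3.43ε)) = (6/3) × exp(-1.458) = 0.47.

0.47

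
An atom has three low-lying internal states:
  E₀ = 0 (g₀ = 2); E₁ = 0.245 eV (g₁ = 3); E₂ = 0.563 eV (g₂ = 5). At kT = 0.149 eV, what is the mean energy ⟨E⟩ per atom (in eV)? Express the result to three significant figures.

Eᵢ/kT = 0, 1.6443, 3.7785.
Z = Σ gᵢe^(−Eᵢ/kT) = 2·e^(−0) + 3·e^(−1.6443) + 5·e^(−3.7785) = 2.0000 + 0.57944 + 0.11428 = 2.6937.
⟨E⟩ = Σ Eᵢ gᵢe^(−Eᵢ/kT) / Z = (0·2.0000 + 0.245·0.57944 + 0.563·0.11428) / 2.6937 = 0.0766 eV.

0.0766 eV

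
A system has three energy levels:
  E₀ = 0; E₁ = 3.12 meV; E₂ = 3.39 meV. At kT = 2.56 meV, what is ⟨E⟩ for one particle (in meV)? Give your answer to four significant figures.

Eᵢ/kT = 0, 1.21875, 1.32422.
Z = Σ e^(−Eᵢ/kT) = e^(−0) + e^(−1.21875) + e^(−1.32422) = 1.00000 + 0.295599 + 0.266010 = 1.56161.
⟨E⟩ = Σ Eᵢ e^(−Eᵢ/kT) / Z = (0·1.00000 + 3.12·0.295599 + 3.39·0.266010) / 1.56161 = 1.168 meV.

1.168 meV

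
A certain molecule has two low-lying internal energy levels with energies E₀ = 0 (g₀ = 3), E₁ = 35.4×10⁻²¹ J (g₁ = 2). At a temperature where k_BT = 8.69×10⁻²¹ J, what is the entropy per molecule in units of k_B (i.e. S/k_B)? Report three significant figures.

1.16

Eᵢ/kT = 0, 4.0736.
Z = Σ gᵢe^(−Eᵢ/kT) = 3·e^(−0) + 2·e^(−4.0736) = 3.0000 + 0.034032 = 3.0340.
⟨E⟩ = Σ EᵢPᵢ = 0.39708 ×10⁻²¹ J.
S/k_B = ln Z + ⟨E⟩/kT = ln(3.0340) + 0.39708/8.69 = 1.1099 + 0.045694 = 1.16.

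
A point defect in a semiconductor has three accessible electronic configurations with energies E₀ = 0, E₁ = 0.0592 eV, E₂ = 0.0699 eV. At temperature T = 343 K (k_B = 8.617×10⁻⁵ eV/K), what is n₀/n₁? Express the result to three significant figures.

7.41

k_BT = 8.617×10⁻⁵ × 343 K = 0.029556 eV.
n₀/n₁ = exp[−(E₀−E₁)/kT] = exp(−(-0.0592 eV)/(0.029556 eV)) = exp(2.0030) = 7.41.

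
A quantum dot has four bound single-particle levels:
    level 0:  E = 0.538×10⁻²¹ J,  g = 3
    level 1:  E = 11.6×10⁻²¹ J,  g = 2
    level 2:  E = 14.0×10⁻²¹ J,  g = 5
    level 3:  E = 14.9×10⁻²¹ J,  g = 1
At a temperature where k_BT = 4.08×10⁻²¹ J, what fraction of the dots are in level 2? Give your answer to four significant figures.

Eᵢ/kT = 0.131863, 2.84314, 3.43137, 3.65196.
Z = Σ gᵢe^(−Eᵢ/kT) = 3·e^(−0.131863) + 2·e^(−2.84314) + 5·e^(−3.43137) + 1·e^(−3.65196) = 2.62938 + 0.116485 + 0.161713 + 0.0259402 = 2.93352.
P₂ = g₂ e^(−E₂/kT) / Z = 0.161713/2.93352 = 0.05513.

0.05513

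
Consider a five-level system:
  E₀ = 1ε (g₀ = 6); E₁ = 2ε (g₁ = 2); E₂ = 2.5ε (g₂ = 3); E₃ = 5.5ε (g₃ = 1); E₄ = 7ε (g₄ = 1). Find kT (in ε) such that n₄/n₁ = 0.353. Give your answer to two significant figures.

14 ε

n₄/n₁ = (g₄/g₁) exp[−(E₄−E₁)/kT] = 0.353.
⇒ (E₄−E₁)/kT = ln((1/2)/0.353) = ln(1.416) = 0.3478.
kT = 5ε / 0.3478 = 14 ε.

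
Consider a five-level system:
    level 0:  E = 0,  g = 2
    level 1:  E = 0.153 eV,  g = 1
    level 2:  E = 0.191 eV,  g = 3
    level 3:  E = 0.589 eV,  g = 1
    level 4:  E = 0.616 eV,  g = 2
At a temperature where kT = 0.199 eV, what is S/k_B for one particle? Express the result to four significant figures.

Eᵢ/kT = 0, 0.768844, 0.959799, 2.95980, 3.09548.
Z = Σ gᵢe^(−Eᵢ/kT) = 2·e^(−0) + 1·e^(−0.768844) + 3·e^(−0.959799) + 1·e^(−2.95980) + 2·e^(−3.09548) = 2.00000 + 0.463549 + 1.14891 + 0.0518293 + 0.0905066 = 3.75479.
⟨E⟩ = Σ EᵢPᵢ = 0.100310 eV.
S/k_B = ln Z + ⟨E⟩/kT = ln(3.75479) + 0.100310/0.199 = 1.32303 + 0.504070 = 1.827.

1.827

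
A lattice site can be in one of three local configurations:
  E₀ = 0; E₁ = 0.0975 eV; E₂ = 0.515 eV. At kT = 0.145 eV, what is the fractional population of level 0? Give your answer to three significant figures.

0.650

Eᵢ/kT = 0, 0.67241, 3.5517.
Z = Σ e^(−Eᵢ/kT) = e^(−0) + e^(−0.67241) + e^(−3.5517) = 1.0000 + 0.51048 + 0.028676 = 1.5392.
P₀ = e^(−E₀/kT) / Z = 1.0000/1.5392 = 0.650.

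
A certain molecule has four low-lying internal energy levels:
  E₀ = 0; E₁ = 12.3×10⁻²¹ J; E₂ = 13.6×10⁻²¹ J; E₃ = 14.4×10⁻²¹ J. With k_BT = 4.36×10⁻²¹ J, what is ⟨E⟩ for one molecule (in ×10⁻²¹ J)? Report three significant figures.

Eᵢ/kT = 0, 2.8211, 3.1193, 3.3028.
Z = Σ e^(−Eᵢ/kT) = e^(−0) + e^(−2.8211) + e^(−3.1193) + e^(−3.3028) = 1.0000 + 0.059540 + 0.044188 + 0.036780 = 1.1405.
⟨E⟩ = Σ Eᵢ e^(−Eᵢ/kT) / Z = (0·1.0000 + 12.3·0.059540 + 13.6·0.044188 + 14.4·0.036780) / 1.1405 = 1.63 ×10⁻²¹ J.

1.63 ×10⁻²¹ J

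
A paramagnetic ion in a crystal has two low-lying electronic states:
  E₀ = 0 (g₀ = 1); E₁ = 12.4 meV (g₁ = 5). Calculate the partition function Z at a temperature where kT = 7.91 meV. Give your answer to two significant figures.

Z = 2.0

Eᵢ/kT = 0, 1.568.
Z = Σ gᵢe^(−Eᵢ/kT) = 1·e^(−0) + 5·e^(−1.568) = 1.000 + 1.042 = 2.042.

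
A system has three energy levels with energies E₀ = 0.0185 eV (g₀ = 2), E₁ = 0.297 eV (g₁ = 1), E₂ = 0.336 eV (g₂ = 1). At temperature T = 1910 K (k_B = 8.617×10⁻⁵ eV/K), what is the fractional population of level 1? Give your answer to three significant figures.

0.0790

k_BT = 8.617×10⁻⁵ × 1910 K = 0.16458 eV.
Eᵢ/kT = 0.11241, 1.8046, 2.0416.
Z = Σ gᵢe^(−Eᵢ/kT) = 2·e^(−0.11241) + 1·e^(−1.8046) + 1·e^(−2.0416) = 1.7874 + 0.16454 + 0.12982 = 2.0818.
P₁ = g₁ e^(−E₁/kT) / Z = 0.16454/2.0818 = 0.0790.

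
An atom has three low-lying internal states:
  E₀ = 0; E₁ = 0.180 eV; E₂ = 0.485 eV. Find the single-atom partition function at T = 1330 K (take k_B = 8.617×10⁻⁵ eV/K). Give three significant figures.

Z = 1.22

k_BT = 8.617×10⁻⁵ × 1330 K = 0.11461 eV.
Eᵢ/kT = 0, 1.5705, 4.2317.
Z = Σ e^(−Eᵢ/kT) = e^(−0) + e^(−1.5705) + e^(−4.2317) = 1.0000 + 0.20794 + 0.014528 = 1.2225.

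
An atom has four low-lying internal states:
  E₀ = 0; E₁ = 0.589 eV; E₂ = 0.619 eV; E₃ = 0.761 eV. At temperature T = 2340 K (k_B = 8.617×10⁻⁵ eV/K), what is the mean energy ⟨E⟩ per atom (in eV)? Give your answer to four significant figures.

0.06939 eV

k_BT = 8.617×10⁻⁵ × 2340 K = 0.201638 eV.
Eᵢ/kT = 0, 2.92108, 3.06986, 3.77409.
Z = Σ e^(−Eᵢ/kT) = e^(−0) + e^(−2.92108) + e^(−3.06986) + e^(−3.77409) = 1.00000 + 0.0538755 + 0.0464277 + 0.0229580 = 1.12326.
⟨E⟩ = Σ Eᵢ e^(−Eᵢ/kT) / Z = (0·1.00000 + 0.589·0.0538755 + 0.619·0.0464277 + 0.761·0.0229580) / 1.12326 = 0.06939 eV.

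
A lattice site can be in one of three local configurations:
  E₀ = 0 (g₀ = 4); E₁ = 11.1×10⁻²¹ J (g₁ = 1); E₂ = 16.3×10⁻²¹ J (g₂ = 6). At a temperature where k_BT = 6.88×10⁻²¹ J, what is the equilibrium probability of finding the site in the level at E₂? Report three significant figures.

0.118

Eᵢ/kT = 0, 1.6134, 2.3692.
Z = Σ gᵢe^(−Eᵢ/kT) = 4·e^(−0) + 1·e^(−1.6134) + 6·e^(−2.3692) = 4.0000 + 0.19921 + 0.56133 = 4.7605.
P₂ = g₂ e^(−E₂/kT) / Z = 0.56133/4.7605 = 0.118.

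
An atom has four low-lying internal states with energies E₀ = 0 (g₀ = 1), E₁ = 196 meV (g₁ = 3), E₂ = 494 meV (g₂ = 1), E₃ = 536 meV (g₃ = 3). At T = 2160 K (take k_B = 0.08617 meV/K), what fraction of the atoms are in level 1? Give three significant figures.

k_BT = 0.08617 × 2160 K = 186.13 meV.
Eᵢ/kT = 0, 1.0530, 2.6541, 2.8797.
Z = Σ gᵢe^(−Eᵢ/kT) = 1·e^(−0) + 3·e^(−1.0530) + 1·e^(−2.6541) + 3·e^(−2.8797) = 1.0000 + 1.0467 + 0.070362 + 0.16845 = 2.2855.
P₁ = g₁ e^(−E₁/kT) / Z = 1.0467/2.2855 = 0.458.

0.458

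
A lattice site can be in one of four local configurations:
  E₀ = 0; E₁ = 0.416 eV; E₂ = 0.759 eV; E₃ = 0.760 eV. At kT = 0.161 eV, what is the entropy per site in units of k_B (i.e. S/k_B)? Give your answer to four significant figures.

Eᵢ/kT = 0, 2.58385, 4.71429, 4.72050.
Z = Σ e^(−Eᵢ/kT) = e^(−0) + e^(−2.58385) + e^(−4.71429) + e^(−4.72050) = 1.00000 + 0.0754828 + 0.00896623 + 0.00891072 = 1.09336.
⟨E⟩ = Σ EᵢPᵢ = 0.0411377 eV.
S/k_B = ln Z + ⟨E⟩/kT = ln(1.09336) + 0.0411377/0.161 = 0.0892555 + 0.255514 = 0.3448.

0.3448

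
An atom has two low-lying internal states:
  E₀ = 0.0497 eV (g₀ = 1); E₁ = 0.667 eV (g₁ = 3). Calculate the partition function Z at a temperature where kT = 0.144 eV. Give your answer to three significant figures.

Eᵢ/kT = 0.34514, 4.6319.
Z = Σ gᵢe^(−Eᵢ/kT) = 1·e^(−0.34514) + 3·e^(−4.6319) = 0.70812 + 0.029209 = 0.73733.

Z = 0.737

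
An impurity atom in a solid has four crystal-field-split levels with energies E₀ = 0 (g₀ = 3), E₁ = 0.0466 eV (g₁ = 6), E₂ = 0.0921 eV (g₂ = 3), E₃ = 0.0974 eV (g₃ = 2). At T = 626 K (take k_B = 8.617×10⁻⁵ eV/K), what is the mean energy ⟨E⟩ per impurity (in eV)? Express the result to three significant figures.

k_BT = 8.617×10⁻⁵ × 626 K = 0.053942 eV.
Eᵢ/kT = 0, 0.86389, 1.7074, 1.8056.
Z = Σ gᵢe^(−Eᵢ/kT) = 3·e^(−0) + 6·e^(−0.86389) + 3·e^(−1.7074) + 2·e^(−1.8056) = 3.0000 + 2.5291 + 0.54401 + 0.32875 = 6.4019.
⟨E⟩ = Σ Eᵢ gᵢe^(−Eᵢ/kT) / Z = (0·3.0000 + 0.0466·2.5291 + 0.0921·0.54401 + 0.0974·0.32875) / 6.4019 = 0.0312 eV.

0.0312 eV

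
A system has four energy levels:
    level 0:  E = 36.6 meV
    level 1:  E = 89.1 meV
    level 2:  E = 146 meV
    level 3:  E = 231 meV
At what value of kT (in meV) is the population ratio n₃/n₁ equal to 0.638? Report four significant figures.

n₃/n₁ = exp[−(E₃−E₁)/kT] = 0.638.
⇒ (E₃−E₁)/kT = ln(1/0.638) = ln(1.56740) = 0.449418.
kT = 141.9 meV / 0.449418 = 315.7 meV.

315.7 meV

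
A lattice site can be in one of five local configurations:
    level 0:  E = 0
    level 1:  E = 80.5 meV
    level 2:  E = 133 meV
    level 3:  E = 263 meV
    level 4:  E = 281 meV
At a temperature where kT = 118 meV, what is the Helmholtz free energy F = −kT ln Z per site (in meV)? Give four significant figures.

-83.52 meV

Eᵢ/kT = 0, 0.682203, 1.12712, 2.22881, 2.38136.
Z = Σ e^(−Eᵢ/kT) = e^(−0) + e^(−0.682203) + e^(−1.12712) + e^(−2.22881) + e^(−2.38136) = 1.00000 + 0.505502 + 0.323965 + 0.107656 + 0.0924248 = 2.02955.
F = −kT ln Z = −118 × ln(2.02955) = −118 × 0.707814 = -83.52 meV.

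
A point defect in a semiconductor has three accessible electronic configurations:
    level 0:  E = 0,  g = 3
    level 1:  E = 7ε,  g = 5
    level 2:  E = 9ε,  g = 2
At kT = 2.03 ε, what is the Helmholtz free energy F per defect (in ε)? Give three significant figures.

-2.35 ε

Eᵢ/kT = 0, 3.4483, 4.4335.
Z = Σ gᵢe^(−Eᵢ/kT) = 3·e^(−0) + 5·e^(−3.4483) + 2·e^(−4.4335) = 3.0000 + 0.15900 + 0.023746 = 3.1827.
F = −kT ln Z = −2.03 × ln(3.1827) = −2.03 × 1.1577 = -2.35 ε.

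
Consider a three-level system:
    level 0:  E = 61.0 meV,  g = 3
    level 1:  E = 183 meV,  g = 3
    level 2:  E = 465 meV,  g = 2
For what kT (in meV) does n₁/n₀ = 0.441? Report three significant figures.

n₁/n₀ = (g₁/g₀) exp[−(E₁−E₀)/kT] = 0.441.
⇒ (E₁−E₀)/kT = ln((3/3)/0.441) = ln(2.2676) = 0.81872.
kT = 122.0 meV / 0.81872 = 149 meV.

149 meV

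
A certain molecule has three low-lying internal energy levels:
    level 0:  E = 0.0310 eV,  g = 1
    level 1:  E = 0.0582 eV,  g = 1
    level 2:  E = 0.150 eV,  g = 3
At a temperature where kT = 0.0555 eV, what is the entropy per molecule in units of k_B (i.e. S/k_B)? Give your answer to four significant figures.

1.212

Eᵢ/kT = 0.558559, 1.04865, 2.70270.
Z = Σ gᵢe^(−Eᵢ/kT) = 1·e^(−0.558559) + 1·e^(−1.04865) + 3·e^(−2.70270) = 0.572033 + 0.350410 + 0.201073 = 1.12352.
⟨E⟩ = Σ EᵢPᵢ = 0.0607803 eV.
S/k_B = ln Z + ⟨E⟩/kT = ln(1.12352) + 0.0607803/0.0555 = 0.116467 + 1.09514 = 1.212.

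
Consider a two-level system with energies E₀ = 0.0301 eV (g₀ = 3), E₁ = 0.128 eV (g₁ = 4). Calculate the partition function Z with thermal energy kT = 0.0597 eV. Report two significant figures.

Eᵢ/kT = 0.5042, 2.144.
Z = Σ gᵢe^(−Eᵢ/kT) = 3·e^(−0.5042) + 4·e^(−2.144) = 1.812 + 0.4687 = 2.281.

Z = 2.3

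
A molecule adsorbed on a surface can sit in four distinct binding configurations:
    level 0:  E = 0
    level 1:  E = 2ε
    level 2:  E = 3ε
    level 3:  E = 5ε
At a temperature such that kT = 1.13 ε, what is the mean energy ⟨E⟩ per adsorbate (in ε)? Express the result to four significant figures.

Eᵢ/kT = 0, 1.76991, 2.65487, 4.42478.
Z = Σ e^(−Eᵢ/kT) = e^(−0) + e^(−1.76991) + e^(−2.65487) + e^(−4.42478) = 1.00000 + 0.170348 + 0.0703080 + 0.0119768 = 1.25263.
⟨E⟩ = Σ Eᵢ e^(−Eᵢ/kT) / Z = (0·1.00000 + 2·0.170348 + 3·0.0703080 + 5·0.0119768) / 1.25263 = 0.4882 ε.

0.4882 ε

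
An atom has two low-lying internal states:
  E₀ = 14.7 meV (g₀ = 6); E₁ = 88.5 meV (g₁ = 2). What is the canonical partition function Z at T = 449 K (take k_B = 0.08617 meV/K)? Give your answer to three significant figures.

Z = 4.31

k_BT = 0.08617 × 449 K = 38.690 meV.
Eᵢ/kT = 0.37994, 2.2874.
Z = Σ gᵢe^(−Eᵢ/kT) = 6·e^(−0.37994) + 2·e^(−2.2874) = 4.1034 + 0.20306 = 4.3065.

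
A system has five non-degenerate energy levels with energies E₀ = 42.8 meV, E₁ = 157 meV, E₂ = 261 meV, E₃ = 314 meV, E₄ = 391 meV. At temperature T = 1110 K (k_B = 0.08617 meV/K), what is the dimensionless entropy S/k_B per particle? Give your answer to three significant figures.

k_BT = 0.08617 × 1110 K = 95.649 meV.
Eᵢ/kT = 0.44747, 1.6414, 2.7287, 3.2828, 4.0879.
Z = Σ e^(−Eᵢ/kT) = e^(−0.44747) + e^(−1.6414) + e^(−2.7287) + e^(−3.2828) + e^(−4.0879) = 0.63924 + 0.19371 + 0.065304 + 0.037523 + 0.016774 = 0.95255.
⟨E⟩ = Σ EᵢPᵢ = 97.798 meV.
S/k_B = ln Z + ⟨E⟩/kT = ln(0.95255) + 97.798/95.649 = -0.048613 + 1.0225 = 0.974.

0.974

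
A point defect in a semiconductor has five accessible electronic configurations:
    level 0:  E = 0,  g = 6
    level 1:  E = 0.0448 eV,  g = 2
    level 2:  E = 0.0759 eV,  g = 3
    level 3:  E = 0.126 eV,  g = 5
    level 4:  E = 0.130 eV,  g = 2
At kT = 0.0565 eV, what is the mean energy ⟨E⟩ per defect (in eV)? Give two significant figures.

Eᵢ/kT = 0, 0.7929, 1.343, 2.230, 2.301.
Z = Σ gᵢe^(−Eᵢ/kT) = 6·e^(−0) + 2·e^(−0.7929) + 3·e^(−1.343) + 5·e^(−2.230) + 2·e^(−2.301) = 6.000 + 0.9051 + 0.7832 + 0.5376 + 0.2003 = 8.426.
⟨E⟩ = Σ Eᵢ gᵢe^(−Eᵢ/kT) / Z = (0·6.000 + 0.0448·0.9051 + 0.0759·0.7832 + 0.126·0.5376 + 0.130·0.2003) / 8.426 = 0.023 eV.

0.023 eV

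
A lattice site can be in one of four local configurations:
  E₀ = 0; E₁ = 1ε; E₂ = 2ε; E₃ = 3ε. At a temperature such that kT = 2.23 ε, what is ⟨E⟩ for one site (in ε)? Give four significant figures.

0.9691 ε

Eᵢ/kT = 0, 0.448430, 0.896861, 1.34529.
Z = Σ e^(−Eᵢ/kT) = e^(−0) + e^(−0.448430) + e^(−0.896861) + e^(−1.34529) = 1.00000 + 0.638630 + 0.407848 + 0.260464 = 2.30694.
⟨E⟩ = Σ Eᵢ e^(−Eᵢ/kT) / Z = (0·1.00000 + 1·0.638630 + 2·0.407848 + 3·0.260464) / 2.30694 = 0.9691 ε.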